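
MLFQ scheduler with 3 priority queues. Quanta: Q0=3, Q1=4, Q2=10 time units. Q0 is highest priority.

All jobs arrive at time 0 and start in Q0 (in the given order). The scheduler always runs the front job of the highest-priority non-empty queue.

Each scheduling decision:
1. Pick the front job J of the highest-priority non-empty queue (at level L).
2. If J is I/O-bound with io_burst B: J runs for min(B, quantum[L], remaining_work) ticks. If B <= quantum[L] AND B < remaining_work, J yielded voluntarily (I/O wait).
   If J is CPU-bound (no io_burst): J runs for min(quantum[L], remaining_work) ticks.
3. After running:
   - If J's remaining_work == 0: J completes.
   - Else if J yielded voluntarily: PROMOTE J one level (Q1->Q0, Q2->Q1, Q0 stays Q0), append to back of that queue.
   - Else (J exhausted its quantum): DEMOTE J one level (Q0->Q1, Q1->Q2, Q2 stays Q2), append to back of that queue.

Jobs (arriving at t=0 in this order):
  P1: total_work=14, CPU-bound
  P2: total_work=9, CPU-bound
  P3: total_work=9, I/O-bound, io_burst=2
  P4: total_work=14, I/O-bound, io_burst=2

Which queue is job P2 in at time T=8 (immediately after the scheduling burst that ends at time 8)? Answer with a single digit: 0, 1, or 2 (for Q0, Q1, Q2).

t=0-3: P1@Q0 runs 3, rem=11, quantum used, demote→Q1. Q0=[P2,P3,P4] Q1=[P1] Q2=[]
t=3-6: P2@Q0 runs 3, rem=6, quantum used, demote→Q1. Q0=[P3,P4] Q1=[P1,P2] Q2=[]
t=6-8: P3@Q0 runs 2, rem=7, I/O yield, promote→Q0. Q0=[P4,P3] Q1=[P1,P2] Q2=[]
t=8-10: P4@Q0 runs 2, rem=12, I/O yield, promote→Q0. Q0=[P3,P4] Q1=[P1,P2] Q2=[]
t=10-12: P3@Q0 runs 2, rem=5, I/O yield, promote→Q0. Q0=[P4,P3] Q1=[P1,P2] Q2=[]
t=12-14: P4@Q0 runs 2, rem=10, I/O yield, promote→Q0. Q0=[P3,P4] Q1=[P1,P2] Q2=[]
t=14-16: P3@Q0 runs 2, rem=3, I/O yield, promote→Q0. Q0=[P4,P3] Q1=[P1,P2] Q2=[]
t=16-18: P4@Q0 runs 2, rem=8, I/O yield, promote→Q0. Q0=[P3,P4] Q1=[P1,P2] Q2=[]
t=18-20: P3@Q0 runs 2, rem=1, I/O yield, promote→Q0. Q0=[P4,P3] Q1=[P1,P2] Q2=[]
t=20-22: P4@Q0 runs 2, rem=6, I/O yield, promote→Q0. Q0=[P3,P4] Q1=[P1,P2] Q2=[]
t=22-23: P3@Q0 runs 1, rem=0, completes. Q0=[P4] Q1=[P1,P2] Q2=[]
t=23-25: P4@Q0 runs 2, rem=4, I/O yield, promote→Q0. Q0=[P4] Q1=[P1,P2] Q2=[]
t=25-27: P4@Q0 runs 2, rem=2, I/O yield, promote→Q0. Q0=[P4] Q1=[P1,P2] Q2=[]
t=27-29: P4@Q0 runs 2, rem=0, completes. Q0=[] Q1=[P1,P2] Q2=[]
t=29-33: P1@Q1 runs 4, rem=7, quantum used, demote→Q2. Q0=[] Q1=[P2] Q2=[P1]
t=33-37: P2@Q1 runs 4, rem=2, quantum used, demote→Q2. Q0=[] Q1=[] Q2=[P1,P2]
t=37-44: P1@Q2 runs 7, rem=0, completes. Q0=[] Q1=[] Q2=[P2]
t=44-46: P2@Q2 runs 2, rem=0, completes. Q0=[] Q1=[] Q2=[]

Answer: 1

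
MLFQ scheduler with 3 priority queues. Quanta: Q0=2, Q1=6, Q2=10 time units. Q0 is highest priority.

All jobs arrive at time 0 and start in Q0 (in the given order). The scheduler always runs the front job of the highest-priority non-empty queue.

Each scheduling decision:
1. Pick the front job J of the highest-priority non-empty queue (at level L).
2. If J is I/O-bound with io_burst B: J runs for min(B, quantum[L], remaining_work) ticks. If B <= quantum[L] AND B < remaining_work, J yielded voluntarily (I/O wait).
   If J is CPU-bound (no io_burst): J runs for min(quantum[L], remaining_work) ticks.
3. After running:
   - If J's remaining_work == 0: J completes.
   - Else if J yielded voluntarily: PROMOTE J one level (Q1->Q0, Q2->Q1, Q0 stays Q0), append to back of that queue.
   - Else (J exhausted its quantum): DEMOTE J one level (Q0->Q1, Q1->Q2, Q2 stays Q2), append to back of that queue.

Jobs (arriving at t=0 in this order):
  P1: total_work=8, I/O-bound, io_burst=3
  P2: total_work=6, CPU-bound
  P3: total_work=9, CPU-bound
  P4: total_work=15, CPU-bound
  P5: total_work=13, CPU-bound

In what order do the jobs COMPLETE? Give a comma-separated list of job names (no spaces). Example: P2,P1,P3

Answer: P2,P1,P3,P4,P5

Derivation:
t=0-2: P1@Q0 runs 2, rem=6, quantum used, demote→Q1. Q0=[P2,P3,P4,P5] Q1=[P1] Q2=[]
t=2-4: P2@Q0 runs 2, rem=4, quantum used, demote→Q1. Q0=[P3,P4,P5] Q1=[P1,P2] Q2=[]
t=4-6: P3@Q0 runs 2, rem=7, quantum used, demote→Q1. Q0=[P4,P5] Q1=[P1,P2,P3] Q2=[]
t=6-8: P4@Q0 runs 2, rem=13, quantum used, demote→Q1. Q0=[P5] Q1=[P1,P2,P3,P4] Q2=[]
t=8-10: P5@Q0 runs 2, rem=11, quantum used, demote→Q1. Q0=[] Q1=[P1,P2,P3,P4,P5] Q2=[]
t=10-13: P1@Q1 runs 3, rem=3, I/O yield, promote→Q0. Q0=[P1] Q1=[P2,P3,P4,P5] Q2=[]
t=13-15: P1@Q0 runs 2, rem=1, quantum used, demote→Q1. Q0=[] Q1=[P2,P3,P4,P5,P1] Q2=[]
t=15-19: P2@Q1 runs 4, rem=0, completes. Q0=[] Q1=[P3,P4,P5,P1] Q2=[]
t=19-25: P3@Q1 runs 6, rem=1, quantum used, demote→Q2. Q0=[] Q1=[P4,P5,P1] Q2=[P3]
t=25-31: P4@Q1 runs 6, rem=7, quantum used, demote→Q2. Q0=[] Q1=[P5,P1] Q2=[P3,P4]
t=31-37: P5@Q1 runs 6, rem=5, quantum used, demote→Q2. Q0=[] Q1=[P1] Q2=[P3,P4,P5]
t=37-38: P1@Q1 runs 1, rem=0, completes. Q0=[] Q1=[] Q2=[P3,P4,P5]
t=38-39: P3@Q2 runs 1, rem=0, completes. Q0=[] Q1=[] Q2=[P4,P5]
t=39-46: P4@Q2 runs 7, rem=0, completes. Q0=[] Q1=[] Q2=[P5]
t=46-51: P5@Q2 runs 5, rem=0, completes. Q0=[] Q1=[] Q2=[]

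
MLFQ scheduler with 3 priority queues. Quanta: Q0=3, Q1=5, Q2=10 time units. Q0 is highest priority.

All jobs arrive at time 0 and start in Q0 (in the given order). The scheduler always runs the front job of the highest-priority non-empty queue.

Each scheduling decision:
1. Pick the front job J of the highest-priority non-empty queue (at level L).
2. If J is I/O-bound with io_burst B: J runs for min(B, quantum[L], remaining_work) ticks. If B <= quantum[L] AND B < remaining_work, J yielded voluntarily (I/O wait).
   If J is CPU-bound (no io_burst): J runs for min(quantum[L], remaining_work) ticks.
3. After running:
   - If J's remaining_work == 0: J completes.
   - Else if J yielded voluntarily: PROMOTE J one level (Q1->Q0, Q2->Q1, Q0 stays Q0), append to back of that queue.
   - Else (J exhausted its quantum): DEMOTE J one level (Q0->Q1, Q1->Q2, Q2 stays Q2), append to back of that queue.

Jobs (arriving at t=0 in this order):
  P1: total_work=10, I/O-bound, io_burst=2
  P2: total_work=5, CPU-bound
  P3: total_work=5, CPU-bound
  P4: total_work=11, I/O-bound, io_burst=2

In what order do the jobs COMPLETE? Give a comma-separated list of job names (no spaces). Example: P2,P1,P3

t=0-2: P1@Q0 runs 2, rem=8, I/O yield, promote→Q0. Q0=[P2,P3,P4,P1] Q1=[] Q2=[]
t=2-5: P2@Q0 runs 3, rem=2, quantum used, demote→Q1. Q0=[P3,P4,P1] Q1=[P2] Q2=[]
t=5-8: P3@Q0 runs 3, rem=2, quantum used, demote→Q1. Q0=[P4,P1] Q1=[P2,P3] Q2=[]
t=8-10: P4@Q0 runs 2, rem=9, I/O yield, promote→Q0. Q0=[P1,P4] Q1=[P2,P3] Q2=[]
t=10-12: P1@Q0 runs 2, rem=6, I/O yield, promote→Q0. Q0=[P4,P1] Q1=[P2,P3] Q2=[]
t=12-14: P4@Q0 runs 2, rem=7, I/O yield, promote→Q0. Q0=[P1,P4] Q1=[P2,P3] Q2=[]
t=14-16: P1@Q0 runs 2, rem=4, I/O yield, promote→Q0. Q0=[P4,P1] Q1=[P2,P3] Q2=[]
t=16-18: P4@Q0 runs 2, rem=5, I/O yield, promote→Q0. Q0=[P1,P4] Q1=[P2,P3] Q2=[]
t=18-20: P1@Q0 runs 2, rem=2, I/O yield, promote→Q0. Q0=[P4,P1] Q1=[P2,P3] Q2=[]
t=20-22: P4@Q0 runs 2, rem=3, I/O yield, promote→Q0. Q0=[P1,P4] Q1=[P2,P3] Q2=[]
t=22-24: P1@Q0 runs 2, rem=0, completes. Q0=[P4] Q1=[P2,P3] Q2=[]
t=24-26: P4@Q0 runs 2, rem=1, I/O yield, promote→Q0. Q0=[P4] Q1=[P2,P3] Q2=[]
t=26-27: P4@Q0 runs 1, rem=0, completes. Q0=[] Q1=[P2,P3] Q2=[]
t=27-29: P2@Q1 runs 2, rem=0, completes. Q0=[] Q1=[P3] Q2=[]
t=29-31: P3@Q1 runs 2, rem=0, completes. Q0=[] Q1=[] Q2=[]

Answer: P1,P4,P2,P3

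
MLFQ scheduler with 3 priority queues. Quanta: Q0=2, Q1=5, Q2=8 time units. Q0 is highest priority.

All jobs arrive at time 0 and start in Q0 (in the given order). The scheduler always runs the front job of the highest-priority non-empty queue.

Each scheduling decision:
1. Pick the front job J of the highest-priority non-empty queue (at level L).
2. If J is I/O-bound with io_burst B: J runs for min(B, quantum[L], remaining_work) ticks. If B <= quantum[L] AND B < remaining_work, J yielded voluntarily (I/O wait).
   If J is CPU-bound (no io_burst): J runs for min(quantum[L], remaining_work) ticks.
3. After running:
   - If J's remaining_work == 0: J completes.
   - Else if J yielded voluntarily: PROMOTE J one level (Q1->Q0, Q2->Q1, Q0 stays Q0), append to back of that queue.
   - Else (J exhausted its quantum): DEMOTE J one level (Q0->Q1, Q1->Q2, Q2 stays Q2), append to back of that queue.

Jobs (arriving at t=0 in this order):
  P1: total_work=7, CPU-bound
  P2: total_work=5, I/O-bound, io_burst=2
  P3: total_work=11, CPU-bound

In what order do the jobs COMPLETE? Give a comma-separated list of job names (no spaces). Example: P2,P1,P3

Answer: P2,P1,P3

Derivation:
t=0-2: P1@Q0 runs 2, rem=5, quantum used, demote→Q1. Q0=[P2,P3] Q1=[P1] Q2=[]
t=2-4: P2@Q0 runs 2, rem=3, I/O yield, promote→Q0. Q0=[P3,P2] Q1=[P1] Q2=[]
t=4-6: P3@Q0 runs 2, rem=9, quantum used, demote→Q1. Q0=[P2] Q1=[P1,P3] Q2=[]
t=6-8: P2@Q0 runs 2, rem=1, I/O yield, promote→Q0. Q0=[P2] Q1=[P1,P3] Q2=[]
t=8-9: P2@Q0 runs 1, rem=0, completes. Q0=[] Q1=[P1,P3] Q2=[]
t=9-14: P1@Q1 runs 5, rem=0, completes. Q0=[] Q1=[P3] Q2=[]
t=14-19: P3@Q1 runs 5, rem=4, quantum used, demote→Q2. Q0=[] Q1=[] Q2=[P3]
t=19-23: P3@Q2 runs 4, rem=0, completes. Q0=[] Q1=[] Q2=[]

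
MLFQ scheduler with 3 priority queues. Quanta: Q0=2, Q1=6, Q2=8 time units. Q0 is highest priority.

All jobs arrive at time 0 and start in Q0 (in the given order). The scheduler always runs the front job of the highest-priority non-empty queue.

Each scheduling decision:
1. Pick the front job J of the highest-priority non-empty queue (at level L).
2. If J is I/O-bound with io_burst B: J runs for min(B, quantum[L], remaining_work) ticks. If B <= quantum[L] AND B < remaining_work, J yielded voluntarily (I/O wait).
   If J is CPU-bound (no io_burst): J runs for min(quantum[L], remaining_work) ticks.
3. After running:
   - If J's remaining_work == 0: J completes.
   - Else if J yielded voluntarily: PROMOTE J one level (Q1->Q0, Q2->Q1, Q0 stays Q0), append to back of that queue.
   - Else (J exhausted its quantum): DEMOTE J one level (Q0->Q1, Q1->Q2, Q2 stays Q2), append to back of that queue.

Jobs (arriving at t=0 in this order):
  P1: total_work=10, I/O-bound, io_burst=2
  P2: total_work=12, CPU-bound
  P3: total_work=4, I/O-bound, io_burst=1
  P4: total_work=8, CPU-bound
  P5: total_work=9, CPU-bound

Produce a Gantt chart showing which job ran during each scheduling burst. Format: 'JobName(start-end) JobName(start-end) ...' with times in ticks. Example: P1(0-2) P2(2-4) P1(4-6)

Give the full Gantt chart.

t=0-2: P1@Q0 runs 2, rem=8, I/O yield, promote→Q0. Q0=[P2,P3,P4,P5,P1] Q1=[] Q2=[]
t=2-4: P2@Q0 runs 2, rem=10, quantum used, demote→Q1. Q0=[P3,P4,P5,P1] Q1=[P2] Q2=[]
t=4-5: P3@Q0 runs 1, rem=3, I/O yield, promote→Q0. Q0=[P4,P5,P1,P3] Q1=[P2] Q2=[]
t=5-7: P4@Q0 runs 2, rem=6, quantum used, demote→Q1. Q0=[P5,P1,P3] Q1=[P2,P4] Q2=[]
t=7-9: P5@Q0 runs 2, rem=7, quantum used, demote→Q1. Q0=[P1,P3] Q1=[P2,P4,P5] Q2=[]
t=9-11: P1@Q0 runs 2, rem=6, I/O yield, promote→Q0. Q0=[P3,P1] Q1=[P2,P4,P5] Q2=[]
t=11-12: P3@Q0 runs 1, rem=2, I/O yield, promote→Q0. Q0=[P1,P3] Q1=[P2,P4,P5] Q2=[]
t=12-14: P1@Q0 runs 2, rem=4, I/O yield, promote→Q0. Q0=[P3,P1] Q1=[P2,P4,P5] Q2=[]
t=14-15: P3@Q0 runs 1, rem=1, I/O yield, promote→Q0. Q0=[P1,P3] Q1=[P2,P4,P5] Q2=[]
t=15-17: P1@Q0 runs 2, rem=2, I/O yield, promote→Q0. Q0=[P3,P1] Q1=[P2,P4,P5] Q2=[]
t=17-18: P3@Q0 runs 1, rem=0, completes. Q0=[P1] Q1=[P2,P4,P5] Q2=[]
t=18-20: P1@Q0 runs 2, rem=0, completes. Q0=[] Q1=[P2,P4,P5] Q2=[]
t=20-26: P2@Q1 runs 6, rem=4, quantum used, demote→Q2. Q0=[] Q1=[P4,P5] Q2=[P2]
t=26-32: P4@Q1 runs 6, rem=0, completes. Q0=[] Q1=[P5] Q2=[P2]
t=32-38: P5@Q1 runs 6, rem=1, quantum used, demote→Q2. Q0=[] Q1=[] Q2=[P2,P5]
t=38-42: P2@Q2 runs 4, rem=0, completes. Q0=[] Q1=[] Q2=[P5]
t=42-43: P5@Q2 runs 1, rem=0, completes. Q0=[] Q1=[] Q2=[]

Answer: P1(0-2) P2(2-4) P3(4-5) P4(5-7) P5(7-9) P1(9-11) P3(11-12) P1(12-14) P3(14-15) P1(15-17) P3(17-18) P1(18-20) P2(20-26) P4(26-32) P5(32-38) P2(38-42) P5(42-43)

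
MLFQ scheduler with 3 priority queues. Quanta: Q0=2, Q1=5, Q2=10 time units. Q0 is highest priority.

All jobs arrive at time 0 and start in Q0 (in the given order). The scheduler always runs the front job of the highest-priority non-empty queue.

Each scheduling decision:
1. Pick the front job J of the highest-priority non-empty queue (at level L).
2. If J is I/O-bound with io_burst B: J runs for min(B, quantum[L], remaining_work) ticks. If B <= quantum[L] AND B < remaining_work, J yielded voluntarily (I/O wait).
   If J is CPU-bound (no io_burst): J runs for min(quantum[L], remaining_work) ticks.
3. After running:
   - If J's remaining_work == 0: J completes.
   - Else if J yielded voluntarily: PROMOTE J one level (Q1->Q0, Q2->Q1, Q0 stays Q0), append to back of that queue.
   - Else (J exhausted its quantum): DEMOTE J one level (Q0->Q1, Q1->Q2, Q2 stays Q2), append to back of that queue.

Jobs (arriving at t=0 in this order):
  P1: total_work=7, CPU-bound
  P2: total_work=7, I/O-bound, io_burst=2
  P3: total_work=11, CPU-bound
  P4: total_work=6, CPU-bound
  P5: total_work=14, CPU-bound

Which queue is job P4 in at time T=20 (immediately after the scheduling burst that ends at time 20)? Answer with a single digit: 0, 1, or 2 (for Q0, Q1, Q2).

t=0-2: P1@Q0 runs 2, rem=5, quantum used, demote→Q1. Q0=[P2,P3,P4,P5] Q1=[P1] Q2=[]
t=2-4: P2@Q0 runs 2, rem=5, I/O yield, promote→Q0. Q0=[P3,P4,P5,P2] Q1=[P1] Q2=[]
t=4-6: P3@Q0 runs 2, rem=9, quantum used, demote→Q1. Q0=[P4,P5,P2] Q1=[P1,P3] Q2=[]
t=6-8: P4@Q0 runs 2, rem=4, quantum used, demote→Q1. Q0=[P5,P2] Q1=[P1,P3,P4] Q2=[]
t=8-10: P5@Q0 runs 2, rem=12, quantum used, demote→Q1. Q0=[P2] Q1=[P1,P3,P4,P5] Q2=[]
t=10-12: P2@Q0 runs 2, rem=3, I/O yield, promote→Q0. Q0=[P2] Q1=[P1,P3,P4,P5] Q2=[]
t=12-14: P2@Q0 runs 2, rem=1, I/O yield, promote→Q0. Q0=[P2] Q1=[P1,P3,P4,P5] Q2=[]
t=14-15: P2@Q0 runs 1, rem=0, completes. Q0=[] Q1=[P1,P3,P4,P5] Q2=[]
t=15-20: P1@Q1 runs 5, rem=0, completes. Q0=[] Q1=[P3,P4,P5] Q2=[]
t=20-25: P3@Q1 runs 5, rem=4, quantum used, demote→Q2. Q0=[] Q1=[P4,P5] Q2=[P3]
t=25-29: P4@Q1 runs 4, rem=0, completes. Q0=[] Q1=[P5] Q2=[P3]
t=29-34: P5@Q1 runs 5, rem=7, quantum used, demote→Q2. Q0=[] Q1=[] Q2=[P3,P5]
t=34-38: P3@Q2 runs 4, rem=0, completes. Q0=[] Q1=[] Q2=[P5]
t=38-45: P5@Q2 runs 7, rem=0, completes. Q0=[] Q1=[] Q2=[]

Answer: 1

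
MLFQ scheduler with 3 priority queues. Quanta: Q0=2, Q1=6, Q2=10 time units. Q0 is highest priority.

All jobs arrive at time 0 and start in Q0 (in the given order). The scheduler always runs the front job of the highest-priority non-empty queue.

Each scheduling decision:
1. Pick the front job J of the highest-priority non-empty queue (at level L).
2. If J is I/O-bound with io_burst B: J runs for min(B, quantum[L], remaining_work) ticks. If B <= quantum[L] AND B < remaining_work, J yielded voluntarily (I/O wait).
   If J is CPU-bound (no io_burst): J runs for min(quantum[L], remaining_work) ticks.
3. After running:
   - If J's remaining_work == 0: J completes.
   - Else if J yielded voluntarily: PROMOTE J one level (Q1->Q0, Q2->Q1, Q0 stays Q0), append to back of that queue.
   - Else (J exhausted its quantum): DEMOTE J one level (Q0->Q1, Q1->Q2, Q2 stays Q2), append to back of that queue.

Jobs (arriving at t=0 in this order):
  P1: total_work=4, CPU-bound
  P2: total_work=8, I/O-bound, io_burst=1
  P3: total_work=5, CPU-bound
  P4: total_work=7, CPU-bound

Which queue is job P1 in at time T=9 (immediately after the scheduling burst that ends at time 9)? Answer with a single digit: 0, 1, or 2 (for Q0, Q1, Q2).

t=0-2: P1@Q0 runs 2, rem=2, quantum used, demote→Q1. Q0=[P2,P3,P4] Q1=[P1] Q2=[]
t=2-3: P2@Q0 runs 1, rem=7, I/O yield, promote→Q0. Q0=[P3,P4,P2] Q1=[P1] Q2=[]
t=3-5: P3@Q0 runs 2, rem=3, quantum used, demote→Q1. Q0=[P4,P2] Q1=[P1,P3] Q2=[]
t=5-7: P4@Q0 runs 2, rem=5, quantum used, demote→Q1. Q0=[P2] Q1=[P1,P3,P4] Q2=[]
t=7-8: P2@Q0 runs 1, rem=6, I/O yield, promote→Q0. Q0=[P2] Q1=[P1,P3,P4] Q2=[]
t=8-9: P2@Q0 runs 1, rem=5, I/O yield, promote→Q0. Q0=[P2] Q1=[P1,P3,P4] Q2=[]
t=9-10: P2@Q0 runs 1, rem=4, I/O yield, promote→Q0. Q0=[P2] Q1=[P1,P3,P4] Q2=[]
t=10-11: P2@Q0 runs 1, rem=3, I/O yield, promote→Q0. Q0=[P2] Q1=[P1,P3,P4] Q2=[]
t=11-12: P2@Q0 runs 1, rem=2, I/O yield, promote→Q0. Q0=[P2] Q1=[P1,P3,P4] Q2=[]
t=12-13: P2@Q0 runs 1, rem=1, I/O yield, promote→Q0. Q0=[P2] Q1=[P1,P3,P4] Q2=[]
t=13-14: P2@Q0 runs 1, rem=0, completes. Q0=[] Q1=[P1,P3,P4] Q2=[]
t=14-16: P1@Q1 runs 2, rem=0, completes. Q0=[] Q1=[P3,P4] Q2=[]
t=16-19: P3@Q1 runs 3, rem=0, completes. Q0=[] Q1=[P4] Q2=[]
t=19-24: P4@Q1 runs 5, rem=0, completes. Q0=[] Q1=[] Q2=[]

Answer: 1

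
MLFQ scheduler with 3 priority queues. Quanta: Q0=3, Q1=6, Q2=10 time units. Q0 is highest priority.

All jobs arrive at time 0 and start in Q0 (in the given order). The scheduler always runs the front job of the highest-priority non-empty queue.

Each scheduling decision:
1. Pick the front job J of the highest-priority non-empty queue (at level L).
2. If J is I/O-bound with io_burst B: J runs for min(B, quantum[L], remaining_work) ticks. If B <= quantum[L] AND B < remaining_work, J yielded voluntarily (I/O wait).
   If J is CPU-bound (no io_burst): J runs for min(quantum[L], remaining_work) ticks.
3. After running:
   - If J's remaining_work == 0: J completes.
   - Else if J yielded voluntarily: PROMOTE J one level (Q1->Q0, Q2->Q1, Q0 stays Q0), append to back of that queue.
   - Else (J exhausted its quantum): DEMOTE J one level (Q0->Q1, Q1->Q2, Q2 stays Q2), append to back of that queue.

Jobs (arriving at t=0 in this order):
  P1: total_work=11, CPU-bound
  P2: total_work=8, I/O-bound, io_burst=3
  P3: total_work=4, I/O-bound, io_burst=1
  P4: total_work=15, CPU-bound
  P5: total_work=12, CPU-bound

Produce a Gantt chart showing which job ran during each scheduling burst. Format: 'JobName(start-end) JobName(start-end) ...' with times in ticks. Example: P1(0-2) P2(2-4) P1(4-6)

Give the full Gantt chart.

t=0-3: P1@Q0 runs 3, rem=8, quantum used, demote→Q1. Q0=[P2,P3,P4,P5] Q1=[P1] Q2=[]
t=3-6: P2@Q0 runs 3, rem=5, I/O yield, promote→Q0. Q0=[P3,P4,P5,P2] Q1=[P1] Q2=[]
t=6-7: P3@Q0 runs 1, rem=3, I/O yield, promote→Q0. Q0=[P4,P5,P2,P3] Q1=[P1] Q2=[]
t=7-10: P4@Q0 runs 3, rem=12, quantum used, demote→Q1. Q0=[P5,P2,P3] Q1=[P1,P4] Q2=[]
t=10-13: P5@Q0 runs 3, rem=9, quantum used, demote→Q1. Q0=[P2,P3] Q1=[P1,P4,P5] Q2=[]
t=13-16: P2@Q0 runs 3, rem=2, I/O yield, promote→Q0. Q0=[P3,P2] Q1=[P1,P4,P5] Q2=[]
t=16-17: P3@Q0 runs 1, rem=2, I/O yield, promote→Q0. Q0=[P2,P3] Q1=[P1,P4,P5] Q2=[]
t=17-19: P2@Q0 runs 2, rem=0, completes. Q0=[P3] Q1=[P1,P4,P5] Q2=[]
t=19-20: P3@Q0 runs 1, rem=1, I/O yield, promote→Q0. Q0=[P3] Q1=[P1,P4,P5] Q2=[]
t=20-21: P3@Q0 runs 1, rem=0, completes. Q0=[] Q1=[P1,P4,P5] Q2=[]
t=21-27: P1@Q1 runs 6, rem=2, quantum used, demote→Q2. Q0=[] Q1=[P4,P5] Q2=[P1]
t=27-33: P4@Q1 runs 6, rem=6, quantum used, demote→Q2. Q0=[] Q1=[P5] Q2=[P1,P4]
t=33-39: P5@Q1 runs 6, rem=3, quantum used, demote→Q2. Q0=[] Q1=[] Q2=[P1,P4,P5]
t=39-41: P1@Q2 runs 2, rem=0, completes. Q0=[] Q1=[] Q2=[P4,P5]
t=41-47: P4@Q2 runs 6, rem=0, completes. Q0=[] Q1=[] Q2=[P5]
t=47-50: P5@Q2 runs 3, rem=0, completes. Q0=[] Q1=[] Q2=[]

Answer: P1(0-3) P2(3-6) P3(6-7) P4(7-10) P5(10-13) P2(13-16) P3(16-17) P2(17-19) P3(19-20) P3(20-21) P1(21-27) P4(27-33) P5(33-39) P1(39-41) P4(41-47) P5(47-50)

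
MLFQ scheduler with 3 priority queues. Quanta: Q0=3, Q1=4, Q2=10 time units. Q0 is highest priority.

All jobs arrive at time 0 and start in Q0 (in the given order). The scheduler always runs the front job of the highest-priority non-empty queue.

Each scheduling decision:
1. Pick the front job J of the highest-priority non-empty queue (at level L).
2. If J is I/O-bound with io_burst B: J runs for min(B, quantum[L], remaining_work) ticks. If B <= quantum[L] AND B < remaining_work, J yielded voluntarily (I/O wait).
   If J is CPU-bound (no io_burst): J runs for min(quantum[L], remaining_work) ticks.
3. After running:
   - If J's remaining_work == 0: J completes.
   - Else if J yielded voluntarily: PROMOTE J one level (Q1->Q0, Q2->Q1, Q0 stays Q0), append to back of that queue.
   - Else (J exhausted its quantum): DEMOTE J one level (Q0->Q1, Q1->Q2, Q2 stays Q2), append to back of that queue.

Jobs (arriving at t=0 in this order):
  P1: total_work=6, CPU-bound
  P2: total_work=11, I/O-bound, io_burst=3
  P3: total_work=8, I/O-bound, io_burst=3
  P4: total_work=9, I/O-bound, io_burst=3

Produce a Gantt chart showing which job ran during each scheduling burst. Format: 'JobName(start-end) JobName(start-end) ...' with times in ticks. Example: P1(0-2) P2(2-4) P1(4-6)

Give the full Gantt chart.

Answer: P1(0-3) P2(3-6) P3(6-9) P4(9-12) P2(12-15) P3(15-18) P4(18-21) P2(21-24) P3(24-26) P4(26-29) P2(29-31) P1(31-34)

Derivation:
t=0-3: P1@Q0 runs 3, rem=3, quantum used, demote→Q1. Q0=[P2,P3,P4] Q1=[P1] Q2=[]
t=3-6: P2@Q0 runs 3, rem=8, I/O yield, promote→Q0. Q0=[P3,P4,P2] Q1=[P1] Q2=[]
t=6-9: P3@Q0 runs 3, rem=5, I/O yield, promote→Q0. Q0=[P4,P2,P3] Q1=[P1] Q2=[]
t=9-12: P4@Q0 runs 3, rem=6, I/O yield, promote→Q0. Q0=[P2,P3,P4] Q1=[P1] Q2=[]
t=12-15: P2@Q0 runs 3, rem=5, I/O yield, promote→Q0. Q0=[P3,P4,P2] Q1=[P1] Q2=[]
t=15-18: P3@Q0 runs 3, rem=2, I/O yield, promote→Q0. Q0=[P4,P2,P3] Q1=[P1] Q2=[]
t=18-21: P4@Q0 runs 3, rem=3, I/O yield, promote→Q0. Q0=[P2,P3,P4] Q1=[P1] Q2=[]
t=21-24: P2@Q0 runs 3, rem=2, I/O yield, promote→Q0. Q0=[P3,P4,P2] Q1=[P1] Q2=[]
t=24-26: P3@Q0 runs 2, rem=0, completes. Q0=[P4,P2] Q1=[P1] Q2=[]
t=26-29: P4@Q0 runs 3, rem=0, completes. Q0=[P2] Q1=[P1] Q2=[]
t=29-31: P2@Q0 runs 2, rem=0, completes. Q0=[] Q1=[P1] Q2=[]
t=31-34: P1@Q1 runs 3, rem=0, completes. Q0=[] Q1=[] Q2=[]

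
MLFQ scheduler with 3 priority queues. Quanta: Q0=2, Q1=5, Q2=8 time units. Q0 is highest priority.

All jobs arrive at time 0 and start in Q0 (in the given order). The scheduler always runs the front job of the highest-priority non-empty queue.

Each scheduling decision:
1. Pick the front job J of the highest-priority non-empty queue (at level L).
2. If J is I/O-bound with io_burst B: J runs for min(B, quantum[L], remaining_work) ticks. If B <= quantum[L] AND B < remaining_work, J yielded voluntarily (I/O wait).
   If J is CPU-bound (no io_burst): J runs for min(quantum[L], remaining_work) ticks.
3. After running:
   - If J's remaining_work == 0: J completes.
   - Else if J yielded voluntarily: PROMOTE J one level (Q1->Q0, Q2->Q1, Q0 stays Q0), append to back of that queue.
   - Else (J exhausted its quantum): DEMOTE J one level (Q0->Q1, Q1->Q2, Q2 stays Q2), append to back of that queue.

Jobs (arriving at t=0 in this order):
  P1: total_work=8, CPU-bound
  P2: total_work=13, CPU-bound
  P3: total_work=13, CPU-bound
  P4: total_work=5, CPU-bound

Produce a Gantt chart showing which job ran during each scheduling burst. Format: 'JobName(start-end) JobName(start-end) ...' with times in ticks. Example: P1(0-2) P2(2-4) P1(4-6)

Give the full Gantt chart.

t=0-2: P1@Q0 runs 2, rem=6, quantum used, demote→Q1. Q0=[P2,P3,P4] Q1=[P1] Q2=[]
t=2-4: P2@Q0 runs 2, rem=11, quantum used, demote→Q1. Q0=[P3,P4] Q1=[P1,P2] Q2=[]
t=4-6: P3@Q0 runs 2, rem=11, quantum used, demote→Q1. Q0=[P4] Q1=[P1,P2,P3] Q2=[]
t=6-8: P4@Q0 runs 2, rem=3, quantum used, demote→Q1. Q0=[] Q1=[P1,P2,P3,P4] Q2=[]
t=8-13: P1@Q1 runs 5, rem=1, quantum used, demote→Q2. Q0=[] Q1=[P2,P3,P4] Q2=[P1]
t=13-18: P2@Q1 runs 5, rem=6, quantum used, demote→Q2. Q0=[] Q1=[P3,P4] Q2=[P1,P2]
t=18-23: P3@Q1 runs 5, rem=6, quantum used, demote→Q2. Q0=[] Q1=[P4] Q2=[P1,P2,P3]
t=23-26: P4@Q1 runs 3, rem=0, completes. Q0=[] Q1=[] Q2=[P1,P2,P3]
t=26-27: P1@Q2 runs 1, rem=0, completes. Q0=[] Q1=[] Q2=[P2,P3]
t=27-33: P2@Q2 runs 6, rem=0, completes. Q0=[] Q1=[] Q2=[P3]
t=33-39: P3@Q2 runs 6, rem=0, completes. Q0=[] Q1=[] Q2=[]

Answer: P1(0-2) P2(2-4) P3(4-6) P4(6-8) P1(8-13) P2(13-18) P3(18-23) P4(23-26) P1(26-27) P2(27-33) P3(33-39)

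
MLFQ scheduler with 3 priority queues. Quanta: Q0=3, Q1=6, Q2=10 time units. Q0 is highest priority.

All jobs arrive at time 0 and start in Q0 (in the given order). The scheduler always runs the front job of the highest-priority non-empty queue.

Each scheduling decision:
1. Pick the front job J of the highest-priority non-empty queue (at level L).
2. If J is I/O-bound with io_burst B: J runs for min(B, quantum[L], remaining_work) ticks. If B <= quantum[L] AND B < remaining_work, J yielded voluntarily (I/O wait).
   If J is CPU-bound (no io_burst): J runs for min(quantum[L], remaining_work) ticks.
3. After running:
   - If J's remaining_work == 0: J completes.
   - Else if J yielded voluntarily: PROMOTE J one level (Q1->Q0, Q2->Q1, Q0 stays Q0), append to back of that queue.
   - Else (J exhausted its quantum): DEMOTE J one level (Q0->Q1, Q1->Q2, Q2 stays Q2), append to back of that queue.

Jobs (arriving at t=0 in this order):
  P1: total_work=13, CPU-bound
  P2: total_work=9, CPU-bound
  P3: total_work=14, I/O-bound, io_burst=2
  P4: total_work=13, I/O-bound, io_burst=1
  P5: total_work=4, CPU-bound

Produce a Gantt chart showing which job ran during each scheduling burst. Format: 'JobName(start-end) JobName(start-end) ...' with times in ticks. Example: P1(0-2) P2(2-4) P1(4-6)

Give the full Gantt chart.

t=0-3: P1@Q0 runs 3, rem=10, quantum used, demote→Q1. Q0=[P2,P3,P4,P5] Q1=[P1] Q2=[]
t=3-6: P2@Q0 runs 3, rem=6, quantum used, demote→Q1. Q0=[P3,P4,P5] Q1=[P1,P2] Q2=[]
t=6-8: P3@Q0 runs 2, rem=12, I/O yield, promote→Q0. Q0=[P4,P5,P3] Q1=[P1,P2] Q2=[]
t=8-9: P4@Q0 runs 1, rem=12, I/O yield, promote→Q0. Q0=[P5,P3,P4] Q1=[P1,P2] Q2=[]
t=9-12: P5@Q0 runs 3, rem=1, quantum used, demote→Q1. Q0=[P3,P4] Q1=[P1,P2,P5] Q2=[]
t=12-14: P3@Q0 runs 2, rem=10, I/O yield, promote→Q0. Q0=[P4,P3] Q1=[P1,P2,P5] Q2=[]
t=14-15: P4@Q0 runs 1, rem=11, I/O yield, promote→Q0. Q0=[P3,P4] Q1=[P1,P2,P5] Q2=[]
t=15-17: P3@Q0 runs 2, rem=8, I/O yield, promote→Q0. Q0=[P4,P3] Q1=[P1,P2,P5] Q2=[]
t=17-18: P4@Q0 runs 1, rem=10, I/O yield, promote→Q0. Q0=[P3,P4] Q1=[P1,P2,P5] Q2=[]
t=18-20: P3@Q0 runs 2, rem=6, I/O yield, promote→Q0. Q0=[P4,P3] Q1=[P1,P2,P5] Q2=[]
t=20-21: P4@Q0 runs 1, rem=9, I/O yield, promote→Q0. Q0=[P3,P4] Q1=[P1,P2,P5] Q2=[]
t=21-23: P3@Q0 runs 2, rem=4, I/O yield, promote→Q0. Q0=[P4,P3] Q1=[P1,P2,P5] Q2=[]
t=23-24: P4@Q0 runs 1, rem=8, I/O yield, promote→Q0. Q0=[P3,P4] Q1=[P1,P2,P5] Q2=[]
t=24-26: P3@Q0 runs 2, rem=2, I/O yield, promote→Q0. Q0=[P4,P3] Q1=[P1,P2,P5] Q2=[]
t=26-27: P4@Q0 runs 1, rem=7, I/O yield, promote→Q0. Q0=[P3,P4] Q1=[P1,P2,P5] Q2=[]
t=27-29: P3@Q0 runs 2, rem=0, completes. Q0=[P4] Q1=[P1,P2,P5] Q2=[]
t=29-30: P4@Q0 runs 1, rem=6, I/O yield, promote→Q0. Q0=[P4] Q1=[P1,P2,P5] Q2=[]
t=30-31: P4@Q0 runs 1, rem=5, I/O yield, promote→Q0. Q0=[P4] Q1=[P1,P2,P5] Q2=[]
t=31-32: P4@Q0 runs 1, rem=4, I/O yield, promote→Q0. Q0=[P4] Q1=[P1,P2,P5] Q2=[]
t=32-33: P4@Q0 runs 1, rem=3, I/O yield, promote→Q0. Q0=[P4] Q1=[P1,P2,P5] Q2=[]
t=33-34: P4@Q0 runs 1, rem=2, I/O yield, promote→Q0. Q0=[P4] Q1=[P1,P2,P5] Q2=[]
t=34-35: P4@Q0 runs 1, rem=1, I/O yield, promote→Q0. Q0=[P4] Q1=[P1,P2,P5] Q2=[]
t=35-36: P4@Q0 runs 1, rem=0, completes. Q0=[] Q1=[P1,P2,P5] Q2=[]
t=36-42: P1@Q1 runs 6, rem=4, quantum used, demote→Q2. Q0=[] Q1=[P2,P5] Q2=[P1]
t=42-48: P2@Q1 runs 6, rem=0, completes. Q0=[] Q1=[P5] Q2=[P1]
t=48-49: P5@Q1 runs 1, rem=0, completes. Q0=[] Q1=[] Q2=[P1]
t=49-53: P1@Q2 runs 4, rem=0, completes. Q0=[] Q1=[] Q2=[]

Answer: P1(0-3) P2(3-6) P3(6-8) P4(8-9) P5(9-12) P3(12-14) P4(14-15) P3(15-17) P4(17-18) P3(18-20) P4(20-21) P3(21-23) P4(23-24) P3(24-26) P4(26-27) P3(27-29) P4(29-30) P4(30-31) P4(31-32) P4(32-33) P4(33-34) P4(34-35) P4(35-36) P1(36-42) P2(42-48) P5(48-49) P1(49-53)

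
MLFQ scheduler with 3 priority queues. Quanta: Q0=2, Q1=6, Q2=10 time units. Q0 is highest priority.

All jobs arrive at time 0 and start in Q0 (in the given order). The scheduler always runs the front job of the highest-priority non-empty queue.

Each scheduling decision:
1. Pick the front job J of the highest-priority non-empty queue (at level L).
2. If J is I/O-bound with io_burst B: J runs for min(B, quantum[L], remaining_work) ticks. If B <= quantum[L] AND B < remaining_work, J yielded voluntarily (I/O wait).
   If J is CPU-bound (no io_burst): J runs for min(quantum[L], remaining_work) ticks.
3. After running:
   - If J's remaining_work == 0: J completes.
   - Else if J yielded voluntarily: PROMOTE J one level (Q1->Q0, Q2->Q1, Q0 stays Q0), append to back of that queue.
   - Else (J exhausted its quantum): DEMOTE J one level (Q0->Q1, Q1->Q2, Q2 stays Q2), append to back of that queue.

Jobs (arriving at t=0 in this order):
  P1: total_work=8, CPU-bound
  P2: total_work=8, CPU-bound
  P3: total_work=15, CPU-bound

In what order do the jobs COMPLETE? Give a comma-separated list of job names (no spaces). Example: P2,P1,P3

t=0-2: P1@Q0 runs 2, rem=6, quantum used, demote→Q1. Q0=[P2,P3] Q1=[P1] Q2=[]
t=2-4: P2@Q0 runs 2, rem=6, quantum used, demote→Q1. Q0=[P3] Q1=[P1,P2] Q2=[]
t=4-6: P3@Q0 runs 2, rem=13, quantum used, demote→Q1. Q0=[] Q1=[P1,P2,P3] Q2=[]
t=6-12: P1@Q1 runs 6, rem=0, completes. Q0=[] Q1=[P2,P3] Q2=[]
t=12-18: P2@Q1 runs 6, rem=0, completes. Q0=[] Q1=[P3] Q2=[]
t=18-24: P3@Q1 runs 6, rem=7, quantum used, demote→Q2. Q0=[] Q1=[] Q2=[P3]
t=24-31: P3@Q2 runs 7, rem=0, completes. Q0=[] Q1=[] Q2=[]

Answer: P1,P2,P3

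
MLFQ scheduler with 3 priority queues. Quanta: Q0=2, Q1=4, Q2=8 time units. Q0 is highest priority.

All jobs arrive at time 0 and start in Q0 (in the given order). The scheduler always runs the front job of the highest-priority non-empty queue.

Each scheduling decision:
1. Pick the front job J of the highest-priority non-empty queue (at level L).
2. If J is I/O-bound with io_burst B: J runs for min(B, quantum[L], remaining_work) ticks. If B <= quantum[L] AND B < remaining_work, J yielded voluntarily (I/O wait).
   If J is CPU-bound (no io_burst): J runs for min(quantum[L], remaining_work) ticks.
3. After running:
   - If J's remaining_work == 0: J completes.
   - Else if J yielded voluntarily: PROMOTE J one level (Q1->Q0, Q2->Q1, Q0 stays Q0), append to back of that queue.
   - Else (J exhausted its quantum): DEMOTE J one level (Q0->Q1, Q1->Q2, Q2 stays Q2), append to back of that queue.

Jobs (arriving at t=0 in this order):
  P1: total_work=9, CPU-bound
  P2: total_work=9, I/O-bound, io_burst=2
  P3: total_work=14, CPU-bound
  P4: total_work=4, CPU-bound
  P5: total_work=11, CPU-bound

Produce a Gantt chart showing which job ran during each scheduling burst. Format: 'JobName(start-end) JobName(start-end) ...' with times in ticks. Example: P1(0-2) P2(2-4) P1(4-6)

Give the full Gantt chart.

t=0-2: P1@Q0 runs 2, rem=7, quantum used, demote→Q1. Q0=[P2,P3,P4,P5] Q1=[P1] Q2=[]
t=2-4: P2@Q0 runs 2, rem=7, I/O yield, promote→Q0. Q0=[P3,P4,P5,P2] Q1=[P1] Q2=[]
t=4-6: P3@Q0 runs 2, rem=12, quantum used, demote→Q1. Q0=[P4,P5,P2] Q1=[P1,P3] Q2=[]
t=6-8: P4@Q0 runs 2, rem=2, quantum used, demote→Q1. Q0=[P5,P2] Q1=[P1,P3,P4] Q2=[]
t=8-10: P5@Q0 runs 2, rem=9, quantum used, demote→Q1. Q0=[P2] Q1=[P1,P3,P4,P5] Q2=[]
t=10-12: P2@Q0 runs 2, rem=5, I/O yield, promote→Q0. Q0=[P2] Q1=[P1,P3,P4,P5] Q2=[]
t=12-14: P2@Q0 runs 2, rem=3, I/O yield, promote→Q0. Q0=[P2] Q1=[P1,P3,P4,P5] Q2=[]
t=14-16: P2@Q0 runs 2, rem=1, I/O yield, promote→Q0. Q0=[P2] Q1=[P1,P3,P4,P5] Q2=[]
t=16-17: P2@Q0 runs 1, rem=0, completes. Q0=[] Q1=[P1,P3,P4,P5] Q2=[]
t=17-21: P1@Q1 runs 4, rem=3, quantum used, demote→Q2. Q0=[] Q1=[P3,P4,P5] Q2=[P1]
t=21-25: P3@Q1 runs 4, rem=8, quantum used, demote→Q2. Q0=[] Q1=[P4,P5] Q2=[P1,P3]
t=25-27: P4@Q1 runs 2, rem=0, completes. Q0=[] Q1=[P5] Q2=[P1,P3]
t=27-31: P5@Q1 runs 4, rem=5, quantum used, demote→Q2. Q0=[] Q1=[] Q2=[P1,P3,P5]
t=31-34: P1@Q2 runs 3, rem=0, completes. Q0=[] Q1=[] Q2=[P3,P5]
t=34-42: P3@Q2 runs 8, rem=0, completes. Q0=[] Q1=[] Q2=[P5]
t=42-47: P5@Q2 runs 5, rem=0, completes. Q0=[] Q1=[] Q2=[]

Answer: P1(0-2) P2(2-4) P3(4-6) P4(6-8) P5(8-10) P2(10-12) P2(12-14) P2(14-16) P2(16-17) P1(17-21) P3(21-25) P4(25-27) P5(27-31) P1(31-34) P3(34-42) P5(42-47)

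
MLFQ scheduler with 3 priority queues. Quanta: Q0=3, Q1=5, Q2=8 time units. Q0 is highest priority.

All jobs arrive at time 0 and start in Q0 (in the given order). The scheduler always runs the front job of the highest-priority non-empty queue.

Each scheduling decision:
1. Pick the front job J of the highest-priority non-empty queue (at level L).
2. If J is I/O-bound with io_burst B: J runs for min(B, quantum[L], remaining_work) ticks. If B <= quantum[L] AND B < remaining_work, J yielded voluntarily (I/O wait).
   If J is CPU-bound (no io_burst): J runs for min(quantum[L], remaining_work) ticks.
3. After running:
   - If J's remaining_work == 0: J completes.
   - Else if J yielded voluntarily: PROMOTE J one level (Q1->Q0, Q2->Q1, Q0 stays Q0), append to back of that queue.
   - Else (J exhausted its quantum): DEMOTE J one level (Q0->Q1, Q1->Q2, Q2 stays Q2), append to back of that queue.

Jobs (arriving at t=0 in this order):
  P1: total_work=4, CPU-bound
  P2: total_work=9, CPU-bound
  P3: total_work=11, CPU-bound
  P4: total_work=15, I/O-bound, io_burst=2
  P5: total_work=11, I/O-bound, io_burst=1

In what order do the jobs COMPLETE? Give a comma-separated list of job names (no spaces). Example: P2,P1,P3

t=0-3: P1@Q0 runs 3, rem=1, quantum used, demote→Q1. Q0=[P2,P3,P4,P5] Q1=[P1] Q2=[]
t=3-6: P2@Q0 runs 3, rem=6, quantum used, demote→Q1. Q0=[P3,P4,P5] Q1=[P1,P2] Q2=[]
t=6-9: P3@Q0 runs 3, rem=8, quantum used, demote→Q1. Q0=[P4,P5] Q1=[P1,P2,P3] Q2=[]
t=9-11: P4@Q0 runs 2, rem=13, I/O yield, promote→Q0. Q0=[P5,P4] Q1=[P1,P2,P3] Q2=[]
t=11-12: P5@Q0 runs 1, rem=10, I/O yield, promote→Q0. Q0=[P4,P5] Q1=[P1,P2,P3] Q2=[]
t=12-14: P4@Q0 runs 2, rem=11, I/O yield, promote→Q0. Q0=[P5,P4] Q1=[P1,P2,P3] Q2=[]
t=14-15: P5@Q0 runs 1, rem=9, I/O yield, promote→Q0. Q0=[P4,P5] Q1=[P1,P2,P3] Q2=[]
t=15-17: P4@Q0 runs 2, rem=9, I/O yield, promote→Q0. Q0=[P5,P4] Q1=[P1,P2,P3] Q2=[]
t=17-18: P5@Q0 runs 1, rem=8, I/O yield, promote→Q0. Q0=[P4,P5] Q1=[P1,P2,P3] Q2=[]
t=18-20: P4@Q0 runs 2, rem=7, I/O yield, promote→Q0. Q0=[P5,P4] Q1=[P1,P2,P3] Q2=[]
t=20-21: P5@Q0 runs 1, rem=7, I/O yield, promote→Q0. Q0=[P4,P5] Q1=[P1,P2,P3] Q2=[]
t=21-23: P4@Q0 runs 2, rem=5, I/O yield, promote→Q0. Q0=[P5,P4] Q1=[P1,P2,P3] Q2=[]
t=23-24: P5@Q0 runs 1, rem=6, I/O yield, promote→Q0. Q0=[P4,P5] Q1=[P1,P2,P3] Q2=[]
t=24-26: P4@Q0 runs 2, rem=3, I/O yield, promote→Q0. Q0=[P5,P4] Q1=[P1,P2,P3] Q2=[]
t=26-27: P5@Q0 runs 1, rem=5, I/O yield, promote→Q0. Q0=[P4,P5] Q1=[P1,P2,P3] Q2=[]
t=27-29: P4@Q0 runs 2, rem=1, I/O yield, promote→Q0. Q0=[P5,P4] Q1=[P1,P2,P3] Q2=[]
t=29-30: P5@Q0 runs 1, rem=4, I/O yield, promote→Q0. Q0=[P4,P5] Q1=[P1,P2,P3] Q2=[]
t=30-31: P4@Q0 runs 1, rem=0, completes. Q0=[P5] Q1=[P1,P2,P3] Q2=[]
t=31-32: P5@Q0 runs 1, rem=3, I/O yield, promote→Q0. Q0=[P5] Q1=[P1,P2,P3] Q2=[]
t=32-33: P5@Q0 runs 1, rem=2, I/O yield, promote→Q0. Q0=[P5] Q1=[P1,P2,P3] Q2=[]
t=33-34: P5@Q0 runs 1, rem=1, I/O yield, promote→Q0. Q0=[P5] Q1=[P1,P2,P3] Q2=[]
t=34-35: P5@Q0 runs 1, rem=0, completes. Q0=[] Q1=[P1,P2,P3] Q2=[]
t=35-36: P1@Q1 runs 1, rem=0, completes. Q0=[] Q1=[P2,P3] Q2=[]
t=36-41: P2@Q1 runs 5, rem=1, quantum used, demote→Q2. Q0=[] Q1=[P3] Q2=[P2]
t=41-46: P3@Q1 runs 5, rem=3, quantum used, demote→Q2. Q0=[] Q1=[] Q2=[P2,P3]
t=46-47: P2@Q2 runs 1, rem=0, completes. Q0=[] Q1=[] Q2=[P3]
t=47-50: P3@Q2 runs 3, rem=0, completes. Q0=[] Q1=[] Q2=[]

Answer: P4,P5,P1,P2,P3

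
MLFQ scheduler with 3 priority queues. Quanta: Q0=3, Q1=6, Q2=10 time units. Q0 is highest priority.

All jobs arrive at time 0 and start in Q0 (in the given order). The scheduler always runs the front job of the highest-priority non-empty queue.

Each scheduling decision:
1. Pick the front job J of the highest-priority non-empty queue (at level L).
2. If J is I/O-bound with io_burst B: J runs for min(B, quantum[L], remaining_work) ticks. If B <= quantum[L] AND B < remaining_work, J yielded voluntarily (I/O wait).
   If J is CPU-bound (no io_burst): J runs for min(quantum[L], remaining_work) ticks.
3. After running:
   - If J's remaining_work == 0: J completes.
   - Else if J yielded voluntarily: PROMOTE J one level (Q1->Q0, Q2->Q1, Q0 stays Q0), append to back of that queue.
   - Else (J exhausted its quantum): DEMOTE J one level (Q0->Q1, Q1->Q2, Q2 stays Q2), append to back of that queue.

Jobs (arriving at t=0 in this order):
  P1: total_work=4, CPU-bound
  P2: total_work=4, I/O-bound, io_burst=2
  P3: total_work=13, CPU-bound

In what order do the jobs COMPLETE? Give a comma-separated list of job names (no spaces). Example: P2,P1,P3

t=0-3: P1@Q0 runs 3, rem=1, quantum used, demote→Q1. Q0=[P2,P3] Q1=[P1] Q2=[]
t=3-5: P2@Q0 runs 2, rem=2, I/O yield, promote→Q0. Q0=[P3,P2] Q1=[P1] Q2=[]
t=5-8: P3@Q0 runs 3, rem=10, quantum used, demote→Q1. Q0=[P2] Q1=[P1,P3] Q2=[]
t=8-10: P2@Q0 runs 2, rem=0, completes. Q0=[] Q1=[P1,P3] Q2=[]
t=10-11: P1@Q1 runs 1, rem=0, completes. Q0=[] Q1=[P3] Q2=[]
t=11-17: P3@Q1 runs 6, rem=4, quantum used, demote→Q2. Q0=[] Q1=[] Q2=[P3]
t=17-21: P3@Q2 runs 4, rem=0, completes. Q0=[] Q1=[] Q2=[]

Answer: P2,P1,P3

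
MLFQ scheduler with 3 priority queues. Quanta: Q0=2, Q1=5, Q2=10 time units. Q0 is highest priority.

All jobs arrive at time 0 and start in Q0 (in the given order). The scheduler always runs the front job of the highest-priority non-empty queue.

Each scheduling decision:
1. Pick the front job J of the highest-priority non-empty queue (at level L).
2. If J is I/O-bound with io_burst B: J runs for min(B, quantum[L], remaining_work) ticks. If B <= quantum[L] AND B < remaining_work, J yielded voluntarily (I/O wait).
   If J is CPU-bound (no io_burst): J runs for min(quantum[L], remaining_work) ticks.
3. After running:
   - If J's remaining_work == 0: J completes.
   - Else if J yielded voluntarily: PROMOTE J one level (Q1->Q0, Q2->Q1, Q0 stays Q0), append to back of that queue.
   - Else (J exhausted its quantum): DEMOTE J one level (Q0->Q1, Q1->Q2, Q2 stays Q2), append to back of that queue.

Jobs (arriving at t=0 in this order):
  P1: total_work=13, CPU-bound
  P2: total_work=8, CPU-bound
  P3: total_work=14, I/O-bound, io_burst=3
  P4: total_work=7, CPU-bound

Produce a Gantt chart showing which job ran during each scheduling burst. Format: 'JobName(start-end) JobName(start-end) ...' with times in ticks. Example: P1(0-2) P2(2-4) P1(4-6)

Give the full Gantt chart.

Answer: P1(0-2) P2(2-4) P3(4-6) P4(6-8) P1(8-13) P2(13-18) P3(18-21) P3(21-23) P4(23-28) P3(28-31) P3(31-33) P3(33-35) P1(35-41) P2(41-42)

Derivation:
t=0-2: P1@Q0 runs 2, rem=11, quantum used, demote→Q1. Q0=[P2,P3,P4] Q1=[P1] Q2=[]
t=2-4: P2@Q0 runs 2, rem=6, quantum used, demote→Q1. Q0=[P3,P4] Q1=[P1,P2] Q2=[]
t=4-6: P3@Q0 runs 2, rem=12, quantum used, demote→Q1. Q0=[P4] Q1=[P1,P2,P3] Q2=[]
t=6-8: P4@Q0 runs 2, rem=5, quantum used, demote→Q1. Q0=[] Q1=[P1,P2,P3,P4] Q2=[]
t=8-13: P1@Q1 runs 5, rem=6, quantum used, demote→Q2. Q0=[] Q1=[P2,P3,P4] Q2=[P1]
t=13-18: P2@Q1 runs 5, rem=1, quantum used, demote→Q2. Q0=[] Q1=[P3,P4] Q2=[P1,P2]
t=18-21: P3@Q1 runs 3, rem=9, I/O yield, promote→Q0. Q0=[P3] Q1=[P4] Q2=[P1,P2]
t=21-23: P3@Q0 runs 2, rem=7, quantum used, demote→Q1. Q0=[] Q1=[P4,P3] Q2=[P1,P2]
t=23-28: P4@Q1 runs 5, rem=0, completes. Q0=[] Q1=[P3] Q2=[P1,P2]
t=28-31: P3@Q1 runs 3, rem=4, I/O yield, promote→Q0. Q0=[P3] Q1=[] Q2=[P1,P2]
t=31-33: P3@Q0 runs 2, rem=2, quantum used, demote→Q1. Q0=[] Q1=[P3] Q2=[P1,P2]
t=33-35: P3@Q1 runs 2, rem=0, completes. Q0=[] Q1=[] Q2=[P1,P2]
t=35-41: P1@Q2 runs 6, rem=0, completes. Q0=[] Q1=[] Q2=[P2]
t=41-42: P2@Q2 runs 1, rem=0, completes. Q0=[] Q1=[] Q2=[]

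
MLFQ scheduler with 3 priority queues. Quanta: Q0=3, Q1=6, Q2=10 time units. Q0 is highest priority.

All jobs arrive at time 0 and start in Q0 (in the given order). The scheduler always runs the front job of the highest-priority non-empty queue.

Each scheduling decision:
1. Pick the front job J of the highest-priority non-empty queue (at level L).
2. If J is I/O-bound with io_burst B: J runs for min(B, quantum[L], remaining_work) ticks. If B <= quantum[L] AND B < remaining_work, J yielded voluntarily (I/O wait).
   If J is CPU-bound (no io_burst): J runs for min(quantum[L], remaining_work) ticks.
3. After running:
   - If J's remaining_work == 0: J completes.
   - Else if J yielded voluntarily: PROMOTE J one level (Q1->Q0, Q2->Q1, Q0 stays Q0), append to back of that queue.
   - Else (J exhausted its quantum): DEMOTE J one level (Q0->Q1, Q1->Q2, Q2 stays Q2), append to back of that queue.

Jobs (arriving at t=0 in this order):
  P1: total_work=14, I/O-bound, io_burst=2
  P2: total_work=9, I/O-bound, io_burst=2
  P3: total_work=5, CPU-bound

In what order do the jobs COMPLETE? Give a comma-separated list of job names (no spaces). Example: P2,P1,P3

Answer: P2,P1,P3

Derivation:
t=0-2: P1@Q0 runs 2, rem=12, I/O yield, promote→Q0. Q0=[P2,P3,P1] Q1=[] Q2=[]
t=2-4: P2@Q0 runs 2, rem=7, I/O yield, promote→Q0. Q0=[P3,P1,P2] Q1=[] Q2=[]
t=4-7: P3@Q0 runs 3, rem=2, quantum used, demote→Q1. Q0=[P1,P2] Q1=[P3] Q2=[]
t=7-9: P1@Q0 runs 2, rem=10, I/O yield, promote→Q0. Q0=[P2,P1] Q1=[P3] Q2=[]
t=9-11: P2@Q0 runs 2, rem=5, I/O yield, promote→Q0. Q0=[P1,P2] Q1=[P3] Q2=[]
t=11-13: P1@Q0 runs 2, rem=8, I/O yield, promote→Q0. Q0=[P2,P1] Q1=[P3] Q2=[]
t=13-15: P2@Q0 runs 2, rem=3, I/O yield, promote→Q0. Q0=[P1,P2] Q1=[P3] Q2=[]
t=15-17: P1@Q0 runs 2, rem=6, I/O yield, promote→Q0. Q0=[P2,P1] Q1=[P3] Q2=[]
t=17-19: P2@Q0 runs 2, rem=1, I/O yield, promote→Q0. Q0=[P1,P2] Q1=[P3] Q2=[]
t=19-21: P1@Q0 runs 2, rem=4, I/O yield, promote→Q0. Q0=[P2,P1] Q1=[P3] Q2=[]
t=21-22: P2@Q0 runs 1, rem=0, completes. Q0=[P1] Q1=[P3] Q2=[]
t=22-24: P1@Q0 runs 2, rem=2, I/O yield, promote→Q0. Q0=[P1] Q1=[P3] Q2=[]
t=24-26: P1@Q0 runs 2, rem=0, completes. Q0=[] Q1=[P3] Q2=[]
t=26-28: P3@Q1 runs 2, rem=0, completes. Q0=[] Q1=[] Q2=[]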